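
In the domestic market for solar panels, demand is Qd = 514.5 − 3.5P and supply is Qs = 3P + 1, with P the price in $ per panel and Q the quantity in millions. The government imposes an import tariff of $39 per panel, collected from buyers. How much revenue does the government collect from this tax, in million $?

Tax revenue = $6825 million.

Without the tax, 514.5 − 3.5P = 3P + 1 gives 6.5P = 513.5, so P* = $79 and Q* = 238.
With the tax collected from buyers, demand (in seller-price terms) shifts: Qd = 514.5 − 3.5(P + 39).
New equilibrium: buyers pay $97, producers receive $58, Q = 175. (Wedge: Pb − Ps = 39.)
Revenue = t · Q = 39 · 175 = $6825.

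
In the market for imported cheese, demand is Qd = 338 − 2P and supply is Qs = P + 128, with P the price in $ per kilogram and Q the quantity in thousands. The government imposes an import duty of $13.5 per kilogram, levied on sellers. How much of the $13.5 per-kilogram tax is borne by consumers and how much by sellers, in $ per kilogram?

Without the tax, 338 − 2P = P + 128 gives 3P = 210, so P* = $70 and Q* = 198.
With the tax collected from sellers, supply shifts: Qs = (P − 13.5) + 128.
New equilibrium: consumers pay $74.5, sellers receive $61, Q = 189. (Wedge: Pb − Ps = 13.5.)
Burden on consumers: $4.5; on sellers: $9. (They sum to $13.5.)

Consumers bear $4.5 per kilogram; sellers bear $9 per kilogram.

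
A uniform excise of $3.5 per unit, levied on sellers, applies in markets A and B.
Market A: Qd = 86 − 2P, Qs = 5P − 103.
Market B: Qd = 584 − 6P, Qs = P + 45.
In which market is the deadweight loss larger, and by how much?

Market A, by $3.5.

Market A: pre-tax P* = $27, Q* = 32; post-tax Q = 27; deadweight loss = $8.75.
Market B: pre-tax P* = $77, Q* = 122; post-tax Q = 119; deadweight loss = $5.25.
Difference: $8.75 vs $5.25 → market A is larger by $3.5.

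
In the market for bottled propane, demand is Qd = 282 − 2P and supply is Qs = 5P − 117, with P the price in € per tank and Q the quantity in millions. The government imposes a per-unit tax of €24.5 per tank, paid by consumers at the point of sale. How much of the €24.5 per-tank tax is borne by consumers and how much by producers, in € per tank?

Consumers bear €17.5 per tank; producers bear €7 per tank.

Before the tax: set 282 − 2P = 5P − 117 → P* = €57, Q* = 168.
With the tax collected from consumers, demand (in seller-price terms) shifts: Qd = 282 − 2(P + 24.5).
Solving gives Q = 133 with consumers paying €74.5 and producers receiving €50 (the €24.5 wedge).
Burden on consumers: €17.5; on producers: €7. (They sum to €24.5.)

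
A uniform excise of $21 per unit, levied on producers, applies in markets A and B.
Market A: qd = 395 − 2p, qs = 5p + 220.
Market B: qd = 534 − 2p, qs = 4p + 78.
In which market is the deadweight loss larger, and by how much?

Market A, by $21.

Market A: pre-tax p* = $25, q* = 345; post-tax q = 315; deadweight loss = $315.
Market B: pre-tax p* = $76, q* = 382; post-tax q = 354; deadweight loss = $294.
Difference: $315 vs $294 → market A is larger by $21.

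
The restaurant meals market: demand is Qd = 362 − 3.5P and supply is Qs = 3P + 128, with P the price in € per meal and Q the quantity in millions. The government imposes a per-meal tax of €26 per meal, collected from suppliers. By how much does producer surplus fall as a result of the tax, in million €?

Before the tax: set 362 − 3.5P = 3P + 128 → P* = €36, Q* = 236.
With the tax collected from suppliers, supply shifts: Qs = 3(P − 26) + 128.
New equilibrium: consumers pay €48, suppliers receive €22, Q = 194. (Wedge: Pb − Ps = 26.)
ΔPS is the trapezoid between Q = 194 and Q = 236 of height €14: ½ · (236 + 194) · 14 = €3010.

Producer surplus falls by €3010 million.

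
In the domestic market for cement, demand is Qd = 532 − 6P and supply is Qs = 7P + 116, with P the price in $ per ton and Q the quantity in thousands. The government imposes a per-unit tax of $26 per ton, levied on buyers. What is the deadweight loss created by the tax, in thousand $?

Without the tax, 532 − 6P = 7P + 116 gives 13P = 416, so P* = $32 and Q* = 340.
With the tax collected from buyers, demand (in seller-price terms) shifts: Qd = 532 − 6(P + 26).
New equilibrium: buyers pay $46, sellers receive $20, Q = 256. (Wedge: Pb − Ps = 26.)
Quantity falls by |ΔQ| = |340 − 256| = 84.
DWL = ½ · t · |ΔQ| = ½ · 26 · 84 = $1092.

Deadweight loss = $1092 thousand.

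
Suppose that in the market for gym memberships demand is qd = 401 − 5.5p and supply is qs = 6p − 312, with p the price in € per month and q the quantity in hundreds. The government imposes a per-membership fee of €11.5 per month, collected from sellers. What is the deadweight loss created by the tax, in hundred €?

Before the tax: set 401 − 5.5p = 6p − 312 → p* = €62, q* = 60.
With the tax collected from sellers, supply shifts: qs = 6(p − 11.5) − 312.
New equilibrium: buyers pay €68, sellers receive €56.5, q = 27. (Wedge: pb − ps = 11.5.)
Quantity falls by |ΔQ| = |60 − 27| = 33.
DWL = ½ · t · |ΔQ| = ½ · 11.5 · 33 = €189.75.

Deadweight loss = €189.75 hundred.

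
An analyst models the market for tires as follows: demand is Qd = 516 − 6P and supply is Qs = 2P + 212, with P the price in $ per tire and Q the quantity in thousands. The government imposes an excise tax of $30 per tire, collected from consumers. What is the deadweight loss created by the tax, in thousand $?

Before the tax: set 516 − 6P = 2P + 212 → P* = $38, Q* = 288.
With the tax collected from consumers, demand (in seller-price terms) shifts: Qd = 516 − 6(P + 30).
Solving gives Q = 243 with consumers paying $45.5 and suppliers receiving $15.5 (the $30 wedge).
Quantity falls by |ΔQ| = |288 − 243| = 45.
DWL = ½ · t · |ΔQ| = ½ · 30 · 45 = $675.

Deadweight loss = $675 thousand.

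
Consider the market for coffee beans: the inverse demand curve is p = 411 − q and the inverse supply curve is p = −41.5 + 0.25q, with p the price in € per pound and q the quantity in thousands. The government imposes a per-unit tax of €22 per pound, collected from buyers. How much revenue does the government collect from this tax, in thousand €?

Tax revenue = €7576.8 thousand.

Rewrite in direct form: qd = 411 − p and qs = 4p + 166.
Without the tax, 411 − p = 4p + 166 gives 5p = 245, so p* = €49 and q* = 362.
With the tax collected from buyers, demand (in seller-price terms) shifts: qd = 411 − (p + 22).
Solving gives q = 344.4 with buyers paying €66.6 and sellers receiving €44.6 (the €22 wedge).
Revenue = t · Q = 22 · 344.4 = €7576.8.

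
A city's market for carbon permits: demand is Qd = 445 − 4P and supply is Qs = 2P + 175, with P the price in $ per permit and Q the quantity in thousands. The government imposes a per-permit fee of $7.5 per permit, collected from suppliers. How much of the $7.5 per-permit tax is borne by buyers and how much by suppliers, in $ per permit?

Without the tax, 445 − 4P = 2P + 175 gives 6P = 270, so P* = $45 and Q* = 265.
With the tax collected from suppliers, supply shifts: Qs = 2(P − 7.5) + 175.
Solving gives Q = 255 with buyers paying $47.5 and suppliers receiving $40 (the $7.5 wedge).
Burden on buyers: $2.5; on suppliers: $5. (They sum to $7.5.)

Buyers bear $2.5 per permit; suppliers bear $5 per permit.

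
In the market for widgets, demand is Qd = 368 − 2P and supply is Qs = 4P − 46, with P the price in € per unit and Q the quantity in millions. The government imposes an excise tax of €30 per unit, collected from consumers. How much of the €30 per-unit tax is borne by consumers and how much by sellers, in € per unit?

Before the tax: set 368 − 2P = 4P − 46 → P* = €69, Q* = 230.
With the tax collected from consumers, demand (in seller-price terms) shifts: Qd = 368 − 2(P + 30).
Solving gives Q = 190 with consumers paying €89 and sellers receiving €59 (the €30 wedge).
Burden on consumers: €20; on sellers: €10. (They sum to €30.)
The less price-elastic side of the market bears the larger share of a per-unit tax.

Consumers bear €20 per unit; sellers bear €10 per unit.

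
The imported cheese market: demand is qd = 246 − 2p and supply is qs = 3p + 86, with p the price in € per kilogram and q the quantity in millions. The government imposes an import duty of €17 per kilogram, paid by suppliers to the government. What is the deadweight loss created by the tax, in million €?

Deadweight loss = €173.4 million.

Without the tax, 246 − 2p = 3p + 86 gives 5p = 160, so p* = €32 and q* = 182.
With the tax collected from suppliers, supply shifts: qs = 3(p − 17) + 86.
Solving gives q = 161.6 with buyers paying €42.2 and suppliers receiving €25.2 (the €17 wedge).
Quantity falls by |ΔQ| = |182 − 161.6| = 20.4.
DWL = ½ · t · |ΔQ| = ½ · 17 · 20.4 = €173.4.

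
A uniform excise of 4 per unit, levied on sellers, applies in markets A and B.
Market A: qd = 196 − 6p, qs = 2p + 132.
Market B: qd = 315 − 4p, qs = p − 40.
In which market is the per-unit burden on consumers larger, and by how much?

Market A, by 0.2.

Market A: pre-tax p* = 8, q* = 148; post-tax q = 142; per-unit burden on consumers = 1.
Market B: pre-tax p* = 71, q* = 31; post-tax q = 27.8; per-unit burden on consumers = 0.8.
Difference: 1 vs 0.8 → market A is larger by 0.2.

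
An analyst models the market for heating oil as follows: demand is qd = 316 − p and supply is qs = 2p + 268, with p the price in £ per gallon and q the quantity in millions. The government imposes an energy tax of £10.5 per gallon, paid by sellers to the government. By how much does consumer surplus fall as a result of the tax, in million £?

Consumer surplus falls by £2075.5 million.

Before the tax: set 316 − p = 2p + 268 → p* = £16, q* = 300.
With the tax collected from sellers, supply shifts: qs = 2(p − 10.5) + 268.
New equilibrium: buyers pay £23, sellers receive £12.5, q = 293. (Wedge: pb − ps = 10.5.)
ΔCS is the trapezoid between Q = 293 and Q = 300 of height £7: ½ · (300 + 293) · 7 = £2075.5.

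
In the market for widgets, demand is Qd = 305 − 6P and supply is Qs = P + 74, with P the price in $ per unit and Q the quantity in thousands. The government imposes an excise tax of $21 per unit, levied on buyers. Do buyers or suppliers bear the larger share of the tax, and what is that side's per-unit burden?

Before the tax: set 305 − 6P = P + 74 → P* = $33, Q* = 107.
With the tax collected from buyers, demand (in seller-price terms) shifts: Qd = 305 − 6(P + 21).
New equilibrium: buyers pay $36, suppliers receive $15, Q = 89. (Wedge: Pb − Ps = 21.)
Per-unit burden: buyers $3, suppliers $18.
Suppliers take the larger share because supply is less price-elastic here (demand slope 6 vs supply slope 1).
The less price-elastic side of the market bears the larger share of a per-unit tax.

Suppliers bear the larger share: $18 per unit.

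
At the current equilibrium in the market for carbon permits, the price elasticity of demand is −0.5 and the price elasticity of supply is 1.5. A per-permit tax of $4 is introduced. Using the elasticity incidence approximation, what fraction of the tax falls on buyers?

Buyers' share ≈ 0.75.

Incidence ratio: buyers' share ≈ εs / (εs + |εd|) = 1.5 / (1.5 + 0.5) = 0.75.
Supply is the more elastic side, so buyers bear the larger share.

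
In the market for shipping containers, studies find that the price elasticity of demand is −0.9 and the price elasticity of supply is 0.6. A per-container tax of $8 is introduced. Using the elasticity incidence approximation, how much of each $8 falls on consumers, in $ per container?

Incidence ratio: consumers' share ≈ εs / (εs + |εd|) = 0.6 / (0.6 + 0.9) = 0.4.
So consumers bear ≈ 0.4 × $8 = $3.2; suppliers bear $4.8.

Consumers bear ≈ $3.2 per container.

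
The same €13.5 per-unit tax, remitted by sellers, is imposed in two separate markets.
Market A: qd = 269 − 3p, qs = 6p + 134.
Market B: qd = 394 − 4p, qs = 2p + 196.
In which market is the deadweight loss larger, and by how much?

Market A: pre-tax p* = €15, q* = 224; post-tax q = 197; deadweight loss = €182.25.
Market B: pre-tax p* = €33, q* = 262; post-tax q = 244; deadweight loss = €121.5.
Difference: €182.25 vs €121.5 → market A is larger by €60.75.

Market A, by €60.75.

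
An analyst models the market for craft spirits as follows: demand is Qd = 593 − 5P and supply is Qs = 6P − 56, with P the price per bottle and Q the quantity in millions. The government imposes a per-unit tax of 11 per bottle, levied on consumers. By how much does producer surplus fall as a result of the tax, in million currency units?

Without the tax, 593 − 5P = 6P − 56 gives 11P = 649, so P* = 59 and Q* = 298.
With the tax collected from consumers, demand (in seller-price terms) shifts: Qd = 593 − 5(P + 11).
Solving gives Q = 268 with consumers paying 65 and producers receiving 54 (the 11 wedge).
ΔPS is the trapezoid between Q = 268 and Q = 298 of height 5: ½ · (298 + 268) · 5 = 1415.

Producer surplus falls by 1415 million.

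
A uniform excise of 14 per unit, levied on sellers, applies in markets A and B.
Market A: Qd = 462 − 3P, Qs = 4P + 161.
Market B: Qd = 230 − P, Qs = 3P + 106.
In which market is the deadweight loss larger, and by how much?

Market A: pre-tax P* = 43, Q* = 333; post-tax Q = 309; deadweight loss = 168.
Market B: pre-tax P* = 31, Q* = 199; post-tax Q = 188.5; deadweight loss = 73.5.
Difference: 168 vs 73.5 → market A is larger by 94.5.

Market A, by 94.5.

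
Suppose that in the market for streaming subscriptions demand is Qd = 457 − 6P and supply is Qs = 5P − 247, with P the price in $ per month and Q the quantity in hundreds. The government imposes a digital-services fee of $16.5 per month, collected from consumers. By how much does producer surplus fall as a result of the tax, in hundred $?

Without the tax, 457 − 6P = 5P − 247 gives 11P = 704, so P* = $64 and Q* = 73.
With the tax collected from consumers, demand (in seller-price terms) shifts: Qd = 457 − 6(P + 16.5).
New equilibrium: consumers pay $71.5, sellers receive $55, Q = 28. (Wedge: Pb − Ps = 16.5.)
ΔPS is the trapezoid between Q = 28 and Q = 73 of height $9: ½ · (73 + 28) · 9 = $454.5.

Producer surplus falls by $454.5 hundred.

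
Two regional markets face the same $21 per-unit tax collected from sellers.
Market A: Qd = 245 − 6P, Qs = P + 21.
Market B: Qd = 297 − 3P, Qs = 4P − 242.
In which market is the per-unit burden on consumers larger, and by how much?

Market A: pre-tax P* = $32, Q* = 53; post-tax Q = 35; per-unit burden on consumers = $3.
Market B: pre-tax P* = $77, Q* = 66; post-tax Q = 30; per-unit burden on consumers = $12.
Difference: $3 vs $12 → market B is larger by $9.

Market B, by $9.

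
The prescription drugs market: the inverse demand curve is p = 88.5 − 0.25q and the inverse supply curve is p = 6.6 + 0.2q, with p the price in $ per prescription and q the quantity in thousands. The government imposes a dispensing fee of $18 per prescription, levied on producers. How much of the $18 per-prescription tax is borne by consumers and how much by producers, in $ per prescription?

Consumers bear $10 per prescription; producers bear $8 per prescription.

Inverting to q(p) form: qd = 354 − 4p; qs = 5p − 33.
Before the tax: set 354 − 4p = 5p − 33 → p* = $43, q* = 182.
With the tax collected from producers, supply shifts: qs = 5(p − 18) − 33.
New equilibrium: consumers pay $53, producers receive $35, q = 142. (Wedge: pb − ps = 18.)
Burden on consumers: $10; on producers: $8. (They sum to $18.)
The less price-elastic side of the market bears the larger share of a per-unit tax.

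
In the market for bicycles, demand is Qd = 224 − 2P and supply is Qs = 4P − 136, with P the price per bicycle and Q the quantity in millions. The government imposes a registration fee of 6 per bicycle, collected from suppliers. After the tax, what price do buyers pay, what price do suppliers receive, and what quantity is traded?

Before the tax: set 224 − 2P = 4P − 136 → P* = 60, Q* = 104.
With the tax collected from suppliers, supply shifts: Qs = 4(P − 6) − 136.
Solving gives Q = 96 with buyers paying 64 and suppliers receiving 58 (the 6 wedge).
The less price-elastic side of the market bears the larger share of a per-unit tax.

Buyers pay 64; suppliers receive 58; quantity = 96.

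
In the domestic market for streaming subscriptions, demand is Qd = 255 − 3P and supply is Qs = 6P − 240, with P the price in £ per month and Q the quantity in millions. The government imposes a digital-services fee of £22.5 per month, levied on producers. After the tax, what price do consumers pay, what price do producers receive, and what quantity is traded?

Consumers pay £70; producers receive £47.5; quantity = 45.

Before the tax: set 255 − 3P = 6P − 240 → P* = £55, Q* = 90.
With the tax collected from producers, supply shifts: Qs = 6(P − 22.5) − 240.
New equilibrium: consumers pay £70, producers receive £47.5, Q = 45. (Wedge: Pb − Ps = 22.5.)
The less price-elastic side of the market bears the larger share of a per-unit tax.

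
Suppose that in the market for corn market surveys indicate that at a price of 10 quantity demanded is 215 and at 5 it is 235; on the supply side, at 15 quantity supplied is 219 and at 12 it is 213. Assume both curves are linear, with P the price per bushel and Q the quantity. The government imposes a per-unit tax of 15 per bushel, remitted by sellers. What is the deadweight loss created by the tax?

Demand slope: (235 − 215)/(5 − 10) = -4, so Qd = 255 − 4P.
Supply slope: (213 − 219)/(12 − 15) = 2, so Qs = 2P + 189.
Before the tax: set 255 − 4P = 2P + 189 → P* = 11, Q* = 211.
With the tax collected from sellers, supply shifts: Qs = 2(P − 15) + 189.
New equilibrium: buyers pay 16, sellers receive 1, Q = 191. (Wedge: Pb − Ps = 15.)
Quantity falls by |ΔQ| = |211 − 191| = 20.
DWL = ½ · t · |ΔQ| = ½ · 15 · 20 = 150.

Deadweight loss = 150.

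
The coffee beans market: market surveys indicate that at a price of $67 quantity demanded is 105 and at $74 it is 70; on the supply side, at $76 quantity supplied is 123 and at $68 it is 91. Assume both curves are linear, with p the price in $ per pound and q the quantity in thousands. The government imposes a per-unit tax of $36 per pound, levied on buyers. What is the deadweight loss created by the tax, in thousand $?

Demand slope: (70 − 105)/(74 − 67) = -5, so qd = 440 − 5p.
Supply slope: (91 − 123)/(68 − 76) = 4, so qs = 4p − 181.
Before the tax: set 440 − 5p = 4p − 181 → p* = $69, q* = 95.
With the tax collected from buyers, demand (in seller-price terms) shifts: qd = 440 − 5(p + 36).
Solving gives q = 15 with buyers paying $85 and suppliers receiving $49 (the $36 wedge).
Quantity falls by |ΔQ| = |95 − 15| = 80.
DWL = ½ · t · |ΔQ| = ½ · 36 · 80 = $1440.

Deadweight loss = $1440 thousand.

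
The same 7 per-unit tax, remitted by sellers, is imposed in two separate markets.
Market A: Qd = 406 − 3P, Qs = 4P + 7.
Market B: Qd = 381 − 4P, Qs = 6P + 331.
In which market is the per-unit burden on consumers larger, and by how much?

Market B, by 0.2.

Market A: pre-tax P* = 57, Q* = 235; post-tax Q = 223; per-unit burden on consumers = 4.
Market B: pre-tax P* = 5, Q* = 361; post-tax Q = 344.2; per-unit burden on consumers = 4.2.
Difference: 4 vs 4.2 → market B is larger by 0.2.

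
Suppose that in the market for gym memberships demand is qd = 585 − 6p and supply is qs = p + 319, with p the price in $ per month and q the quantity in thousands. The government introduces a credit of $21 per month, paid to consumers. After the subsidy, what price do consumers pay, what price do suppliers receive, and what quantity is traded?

Without the subsidy, 585 − 6p = p + 319 gives 7p = 266, so p* = $38 and q* = 357.
With a per-unit subsidy paid to consumers, each effectively pays p − 21, so demand becomes qd = 585 − 6(p − 21).
New equilibrium: consumers pay $35, suppliers receive $56, q = 375. (Wedge: pb − ps = −21.)

Consumers pay $35; suppliers receive $56; quantity = 375.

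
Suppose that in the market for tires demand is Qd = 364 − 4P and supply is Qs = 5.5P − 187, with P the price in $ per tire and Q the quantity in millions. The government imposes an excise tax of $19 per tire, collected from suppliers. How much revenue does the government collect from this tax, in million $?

Tax revenue = $1672 million.

Without the tax, 364 − 4P = 5.5P − 187 gives 9.5P = 551, so P* = $58 and Q* = 132.
With the tax collected from suppliers, supply shifts: Qs = 5.5(P − 19) − 187.
New equilibrium: consumers pay $69, suppliers receive $50, Q = 88. (Wedge: Pb − Ps = 19.)
Revenue = t · Q = 19 · 88 = $1672.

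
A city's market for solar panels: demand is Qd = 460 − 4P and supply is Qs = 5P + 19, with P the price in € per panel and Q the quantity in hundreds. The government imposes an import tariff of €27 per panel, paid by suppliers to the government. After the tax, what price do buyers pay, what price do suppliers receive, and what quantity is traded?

Buyers pay €64; suppliers receive €37; quantity = 204.

Without the tax, 460 − 4P = 5P + 19 gives 9P = 441, so P* = €49 and Q* = 264.
With the tax collected from suppliers, supply shifts: Qs = 5(P − 27) + 19.
New equilibrium: buyers pay €64, suppliers receive €37, Q = 204. (Wedge: Pb − Ps = 27.)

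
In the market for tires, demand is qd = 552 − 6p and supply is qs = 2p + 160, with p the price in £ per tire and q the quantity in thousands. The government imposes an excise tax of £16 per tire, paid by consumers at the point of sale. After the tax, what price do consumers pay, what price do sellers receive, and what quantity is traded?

Consumers pay £53; sellers receive £37; quantity = 234.

Without the tax, 552 − 6p = 2p + 160 gives 8p = 392, so p* = £49 and q* = 258.
With the tax collected from consumers, demand (in seller-price terms) shifts: qd = 552 − 6(p + 16).
Solving gives q = 234 with consumers paying £53 and sellers receiving £37 (the £16 wedge).
The less price-elastic side of the market bears the larger share of a per-unit tax.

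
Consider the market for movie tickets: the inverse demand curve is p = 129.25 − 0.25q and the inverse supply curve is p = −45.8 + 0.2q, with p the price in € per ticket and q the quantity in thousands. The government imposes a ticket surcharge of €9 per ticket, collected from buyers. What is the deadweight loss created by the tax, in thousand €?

Deadweight loss = €90 thousand.

Rewrite in direct form: qd = 517 − 4p and qs = 5p + 229.
Without the tax, 517 − 4p = 5p + 229 gives 9p = 288, so p* = €32 and q* = 389.
With the tax collected from buyers, demand (in seller-price terms) shifts: qd = 517 − 4(p + 9).
Solving gives q = 369 with buyers paying €37 and producers receiving €28 (the €9 wedge).
Quantity falls by |ΔQ| = |389 − 369| = 20.
DWL = ½ · t · |ΔQ| = ½ · 9 · 20 = €90.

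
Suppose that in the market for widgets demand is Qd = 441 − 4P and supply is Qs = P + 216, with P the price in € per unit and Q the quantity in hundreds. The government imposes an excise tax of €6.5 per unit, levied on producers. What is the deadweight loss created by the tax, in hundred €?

Deadweight loss = €16.9 hundred.

Without the tax, 441 − 4P = P + 216 gives 5P = 225, so P* = €45 and Q* = 261.
With the tax collected from producers, supply shifts: Qs = (P − 6.5) + 216.
Solving gives Q = 255.8 with buyers paying €46.3 and producers receiving €39.8 (the €6.5 wedge).
Quantity falls by |ΔQ| = |261 − 255.8| = 5.2.
DWL = ½ · t · |ΔQ| = ½ · 6.5 · 5.2 = €16.9.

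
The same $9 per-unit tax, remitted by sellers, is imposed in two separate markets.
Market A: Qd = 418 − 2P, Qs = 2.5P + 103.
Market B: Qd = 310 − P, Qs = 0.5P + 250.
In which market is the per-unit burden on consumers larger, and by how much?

Market A: pre-tax P* = $70, Q* = 278; post-tax Q = 268; per-unit burden on consumers = $5.
Market B: pre-tax P* = $40, Q* = 270; post-tax Q = 267; per-unit burden on consumers = $3.
Difference: $5 vs $3 → market A is larger by $2.

Market A, by $2.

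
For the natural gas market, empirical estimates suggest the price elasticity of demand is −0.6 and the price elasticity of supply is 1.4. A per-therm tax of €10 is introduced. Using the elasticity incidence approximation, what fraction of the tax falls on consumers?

Incidence ratio: consumers' share ≈ εs / (εs + |εd|) = 1.4 / (1.4 + 0.6) = 0.7.
Supply is the more elastic side, so consumers bear the larger share.

Consumers' share ≈ 0.7.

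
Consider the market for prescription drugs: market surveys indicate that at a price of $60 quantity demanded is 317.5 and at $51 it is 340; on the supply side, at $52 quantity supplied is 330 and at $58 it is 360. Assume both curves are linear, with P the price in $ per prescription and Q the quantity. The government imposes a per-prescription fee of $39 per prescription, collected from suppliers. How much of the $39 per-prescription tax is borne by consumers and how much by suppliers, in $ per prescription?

Demand slope: (340 − 317.5)/(51 − 60) = -2.5, so Qd = 467.5 − 2.5P.
Supply slope: (360 − 330)/(58 − 52) = 5, so Qs = 5P + 70.
Before the tax: set 467.5 − 2.5P = 5P + 70 → P* = $53, Q* = 335.
With the tax collected from suppliers, supply shifts: Qs = 5(P − 39) + 70.
New equilibrium: consumers pay $79, suppliers receive $40, Q = 270. (Wedge: Pb − Ps = 39.)
Burden on consumers: $26; on suppliers: $13. (They sum to $39.)
The less price-elastic side of the market bears the larger share of a per-unit tax.

Consumers bear $26 per prescription; suppliers bear $13 per prescription.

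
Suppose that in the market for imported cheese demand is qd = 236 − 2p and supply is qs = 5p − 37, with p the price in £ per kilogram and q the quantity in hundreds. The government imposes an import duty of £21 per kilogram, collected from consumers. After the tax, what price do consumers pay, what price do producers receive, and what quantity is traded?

Without the tax, 236 − 2p = 5p − 37 gives 7p = 273, so p* = £39 and q* = 158.
With the tax collected from consumers, demand (in seller-price terms) shifts: qd = 236 − 2(p + 21).
New equilibrium: consumers pay £54, producers receive £33, q = 128. (Wedge: pb − ps = 21.)
The less price-elastic side of the market bears the larger share of a per-unit tax.

Consumers pay £54; producers receive £33; quantity = 128.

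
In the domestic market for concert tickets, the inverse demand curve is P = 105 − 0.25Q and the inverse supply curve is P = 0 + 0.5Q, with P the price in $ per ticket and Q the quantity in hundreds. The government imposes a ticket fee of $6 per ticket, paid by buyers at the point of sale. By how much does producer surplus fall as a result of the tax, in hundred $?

Inverting to Q(P) form: Qd = 420 − 4P; Qs = 2P.
Without the tax, 420 − 4P = 2P gives 6P = 420, so P* = $70 and Q* = 140.
With the tax collected from buyers, demand (in seller-price terms) shifts: Qd = 420 − 4(P + 6).
Solving gives Q = 132 with buyers paying $72 and producers receiving $66 (the $6 wedge).
ΔPS is the trapezoid between Q = 132 and Q = 140 of height $4: ½ · (140 + 132) · 4 = $544.

Producer surplus falls by $544 hundred.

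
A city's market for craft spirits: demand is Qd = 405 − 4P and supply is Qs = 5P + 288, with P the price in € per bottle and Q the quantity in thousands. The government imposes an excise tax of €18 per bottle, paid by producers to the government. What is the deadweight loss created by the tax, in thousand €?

Deadweight loss = €360 thousand.

Before the tax: set 405 − 4P = 5P + 288 → P* = €13, Q* = 353.
With the tax collected from producers, supply shifts: Qs = 5(P − 18) + 288.
Solving gives Q = 313 with consumers paying €23 and producers receiving €5 (the €18 wedge).
Quantity falls by |ΔQ| = |353 − 313| = 40.
DWL = ½ · t · |ΔQ| = ½ · 18 · 40 = €360.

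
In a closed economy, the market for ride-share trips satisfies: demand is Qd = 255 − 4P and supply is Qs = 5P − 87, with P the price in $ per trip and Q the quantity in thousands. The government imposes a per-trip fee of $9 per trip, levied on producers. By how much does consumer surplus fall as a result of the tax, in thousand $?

Without the tax, 255 − 4P = 5P − 87 gives 9P = 342, so P* = $38 and Q* = 103.
With the tax collected from producers, supply shifts: Qs = 5(P − 9) − 87.
New equilibrium: buyers pay $43, producers receive $34, Q = 83. (Wedge: Pb − Ps = 9.)
ΔCS is the trapezoid between Q = 83 and Q = 103 of height $5: ½ · (103 + 83) · 5 = $465.

Consumer surplus falls by $465 thousand.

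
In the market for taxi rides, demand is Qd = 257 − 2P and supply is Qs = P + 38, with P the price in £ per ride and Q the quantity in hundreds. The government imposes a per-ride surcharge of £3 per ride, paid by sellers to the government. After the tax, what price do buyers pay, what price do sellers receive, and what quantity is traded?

Buyers pay £74; sellers receive £71; quantity = 109.

Without the tax, 257 − 2P = P + 38 gives 3P = 219, so P* = £73 and Q* = 111.
With the tax collected from sellers, supply shifts: Qs = (P − 3) + 38.
Solving gives Q = 109 with buyers paying £74 and sellers receiving £71 (the £3 wedge).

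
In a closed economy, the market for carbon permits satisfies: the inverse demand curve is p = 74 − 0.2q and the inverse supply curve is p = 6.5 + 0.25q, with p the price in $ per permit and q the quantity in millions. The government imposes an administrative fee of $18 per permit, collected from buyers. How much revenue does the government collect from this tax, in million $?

Inverting to q(p) form: qd = 370 − 5p; qs = 4p − 26.
Before the tax: set 370 − 5p = 4p − 26 → p* = $44, q* = 150.
With the tax collected from buyers, demand (in seller-price terms) shifts: qd = 370 − 5(p + 18).
New equilibrium: buyers pay $52, producers receive $34, q = 110. (Wedge: pb − ps = 18.)
Revenue = t · Q = 18 · 110 = $1980.

Tax revenue = $1980 million.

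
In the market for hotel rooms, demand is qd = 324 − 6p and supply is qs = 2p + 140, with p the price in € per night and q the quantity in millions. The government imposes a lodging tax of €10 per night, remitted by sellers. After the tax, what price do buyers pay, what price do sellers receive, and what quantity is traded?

Buyers pay €25.5; sellers receive €15.5; quantity = 171.

Before the tax: set 324 − 6p = 2p + 140 → p* = €23, q* = 186.
With the tax collected from sellers, supply shifts: qs = 2(p − 10) + 140.
Solving gives q = 171 with buyers paying €25.5 and sellers receiving €15.5 (the €10 wedge).
The less price-elastic side of the market bears the larger share of a per-unit tax.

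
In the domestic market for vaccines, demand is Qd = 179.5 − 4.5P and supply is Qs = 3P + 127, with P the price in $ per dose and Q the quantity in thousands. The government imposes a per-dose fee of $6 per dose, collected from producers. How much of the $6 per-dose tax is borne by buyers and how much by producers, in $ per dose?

Before the tax: set 179.5 − 4.5P = 3P + 127 → P* = $7, Q* = 148.
With the tax collected from producers, supply shifts: Qs = 3(P − 6) + 127.
Solving gives Q = 137.2 with buyers paying $9.4 and producers receiving $3.4 (the $6 wedge).
Burden on buyers: $2.4; on producers: $3.6. (They sum to $6.)
The less price-elastic side of the market bears the larger share of a per-unit tax.

Buyers bear $2.4 per dose; producers bear $3.6 per dose.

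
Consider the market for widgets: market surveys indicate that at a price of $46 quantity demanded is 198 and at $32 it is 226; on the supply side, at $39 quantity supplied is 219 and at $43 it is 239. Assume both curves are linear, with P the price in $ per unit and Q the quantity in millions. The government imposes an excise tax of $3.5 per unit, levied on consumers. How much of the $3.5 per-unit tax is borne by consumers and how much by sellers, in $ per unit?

Consumers bear $2.5 per unit; sellers bear $1 per unit.

Demand slope: (226 − 198)/(32 − 46) = -2, so Qd = 290 − 2P.
Supply slope: (239 − 219)/(43 − 39) = 5, so Qs = 5P + 24.
Before the tax: set 290 − 2P = 5P + 24 → P* = $38, Q* = 214.
With the tax collected from consumers, demand (in seller-price terms) shifts: Qd = 290 − 2(P + 3.5).
Solving gives Q = 209 with consumers paying $40.5 and sellers receiving $37 (the $3.5 wedge).
Burden on consumers: $2.5; on sellers: $1. (They sum to $3.5.)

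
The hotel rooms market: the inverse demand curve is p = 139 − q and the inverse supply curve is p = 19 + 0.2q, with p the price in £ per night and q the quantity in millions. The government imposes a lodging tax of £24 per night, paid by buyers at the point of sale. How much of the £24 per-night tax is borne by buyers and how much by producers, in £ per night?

Buyers bear £20 per night; producers bear £4 per night.

Rewrite in direct form: qd = 139 − p and qs = 5p − 95.
Without the tax, 139 − p = 5p − 95 gives 6p = 234, so p* = £39 and q* = 100.
With the tax collected from buyers, demand (in seller-price terms) shifts: qd = 139 − (p + 24).
New equilibrium: buyers pay £59, producers receive £35, q = 80. (Wedge: pb − ps = 24.)
Burden on buyers: £20; on producers: £4. (They sum to £24.)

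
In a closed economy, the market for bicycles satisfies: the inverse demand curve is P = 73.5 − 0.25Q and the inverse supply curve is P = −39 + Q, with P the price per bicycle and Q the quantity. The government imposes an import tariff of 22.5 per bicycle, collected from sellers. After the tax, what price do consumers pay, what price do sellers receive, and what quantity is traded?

Rewrite in direct form: Qd = 294 − 4P and Qs = P + 39.
Before the tax: set 294 − 4P = P + 39 → P* = 51, Q* = 90.
With the tax collected from sellers, supply shifts: Qs = (P − 22.5) + 39.
New equilibrium: consumers pay 55.5, sellers receive 33, Q = 72. (Wedge: Pb − Ps = 22.5.)
The less price-elastic side of the market bears the larger share of a per-unit tax.

Consumers pay 55.5; sellers receive 33; quantity = 72.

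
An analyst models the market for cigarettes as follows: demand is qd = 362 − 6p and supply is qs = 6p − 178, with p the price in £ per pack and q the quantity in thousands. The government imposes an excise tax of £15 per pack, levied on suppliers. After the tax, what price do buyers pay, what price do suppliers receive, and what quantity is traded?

Without the tax, 362 − 6p = 6p − 178 gives 12p = 540, so p* = £45 and q* = 92.
With the tax collected from suppliers, supply shifts: qs = 6(p − 15) − 178.
New equilibrium: buyers pay £52.5, suppliers receive £37.5, q = 47. (Wedge: pb − ps = 15.)
The less price-elastic side of the market bears the larger share of a per-unit tax.

Buyers pay £52.5; suppliers receive £37.5; quantity = 47.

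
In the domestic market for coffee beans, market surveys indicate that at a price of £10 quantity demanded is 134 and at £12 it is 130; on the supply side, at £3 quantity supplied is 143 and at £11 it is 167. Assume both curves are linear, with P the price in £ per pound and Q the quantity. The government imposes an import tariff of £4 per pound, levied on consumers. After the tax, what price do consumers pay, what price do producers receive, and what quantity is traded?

Demand slope: (130 − 134)/(12 − 10) = -2, so Qd = 154 − 2P.
Supply slope: (167 − 143)/(11 − 3) = 3, so Qs = 3P + 134.
Before the tax: set 154 − 2P = 3P + 134 → P* = £4, Q* = 146.
With the tax collected from consumers, demand (in seller-price terms) shifts: Qd = 154 − 2(P + 4).
New equilibrium: consumers pay £6.4, producers receive £2.4, Q = 141.2. (Wedge: Pb − Ps = 4.)
The less price-elastic side of the market bears the larger share of a per-unit tax.

Consumers pay £6.4; producers receive £2.4; quantity = 141.2.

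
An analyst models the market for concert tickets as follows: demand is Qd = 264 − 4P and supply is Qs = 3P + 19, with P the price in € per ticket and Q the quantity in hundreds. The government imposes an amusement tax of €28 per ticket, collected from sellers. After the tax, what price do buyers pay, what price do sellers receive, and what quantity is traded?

Before the tax: set 264 − 4P = 3P + 19 → P* = €35, Q* = 124.
With the tax collected from sellers, supply shifts: Qs = 3(P − 28) + 19.
Solving gives Q = 76 with buyers paying €47 and sellers receiving €19 (the €28 wedge).
The less price-elastic side of the market bears the larger share of a per-unit tax.

Buyers pay €47; sellers receive €19; quantity = 76.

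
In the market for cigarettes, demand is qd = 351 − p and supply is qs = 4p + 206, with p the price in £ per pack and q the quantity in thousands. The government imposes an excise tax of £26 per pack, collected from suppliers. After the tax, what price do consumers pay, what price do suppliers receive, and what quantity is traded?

Consumers pay £49.8; suppliers receive £23.8; quantity = 301.2.

Before the tax: set 351 − p = 4p + 206 → p* = £29, q* = 322.
With the tax collected from suppliers, supply shifts: qs = 4(p − 26) + 206.
Solving gives q = 301.2 with consumers paying £49.8 and suppliers receiving £23.8 (the £26 wedge).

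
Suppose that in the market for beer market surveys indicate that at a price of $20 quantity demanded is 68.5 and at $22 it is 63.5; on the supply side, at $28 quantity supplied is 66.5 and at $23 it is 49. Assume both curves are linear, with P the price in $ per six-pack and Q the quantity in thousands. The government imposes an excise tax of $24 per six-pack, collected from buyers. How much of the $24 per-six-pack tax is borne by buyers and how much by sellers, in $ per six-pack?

Buyers bear $14 per six-pack; sellers bear $10 per six-pack.

Demand slope: (63.5 − 68.5)/(22 − 20) = -2.5, so Qd = 118.5 − 2.5P.
Supply slope: (49 − 66.5)/(23 − 28) = 3.5, so Qs = 3.5P − 31.5.
Without the tax, 118.5 − 2.5P = 3.5P − 31.5 gives 6P = 150, so P* = $25 and Q* = 56.
With the tax collected from buyers, demand (in seller-price terms) shifts: Qd = 118.5 − 2.5(P + 24).
New equilibrium: buyers pay $39, sellers receive $15, Q = 21. (Wedge: Pb − Ps = 24.)
Burden on buyers: $14; on sellers: $10. (They sum to $24.)
The less price-elastic side of the market bears the larger share of a per-unit tax.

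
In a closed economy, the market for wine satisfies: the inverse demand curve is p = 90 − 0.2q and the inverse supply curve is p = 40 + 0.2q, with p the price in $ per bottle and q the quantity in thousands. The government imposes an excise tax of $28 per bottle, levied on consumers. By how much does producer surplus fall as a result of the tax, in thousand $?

Rewrite in direct form: qd = 450 − 5p and qs = 5p − 200.
Without the tax, 450 − 5p = 5p − 200 gives 10p = 650, so p* = $65 and q* = 125.
With the tax collected from consumers, demand (in seller-price terms) shifts: qd = 450 − 5(p + 28).
Solving gives q = 55 with consumers paying $79 and suppliers receiving $51 (the $28 wedge).
ΔPS is the trapezoid between Q = 55 and Q = 125 of height $14: ½ · (125 + 55) · 14 = $1260.

Producer surplus falls by $1260 thousand.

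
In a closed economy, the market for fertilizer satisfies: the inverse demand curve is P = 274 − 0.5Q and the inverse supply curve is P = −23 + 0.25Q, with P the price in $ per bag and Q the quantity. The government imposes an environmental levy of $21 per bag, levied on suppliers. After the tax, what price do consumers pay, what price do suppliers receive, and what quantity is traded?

Rewrite in direct form: Qd = 548 − 2P and Qs = 4P + 92.
Before the tax: set 548 − 2P = 4P + 92 → P* = $76, Q* = 396.
With the tax collected from suppliers, supply shifts: Qs = 4(P − 21) + 92.
New equilibrium: consumers pay $90, suppliers receive $69, Q = 368. (Wedge: Pb − Ps = 21.)
The less price-elastic side of the market bears the larger share of a per-unit tax.

Consumers pay $90; suppliers receive $69; quantity = 368.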